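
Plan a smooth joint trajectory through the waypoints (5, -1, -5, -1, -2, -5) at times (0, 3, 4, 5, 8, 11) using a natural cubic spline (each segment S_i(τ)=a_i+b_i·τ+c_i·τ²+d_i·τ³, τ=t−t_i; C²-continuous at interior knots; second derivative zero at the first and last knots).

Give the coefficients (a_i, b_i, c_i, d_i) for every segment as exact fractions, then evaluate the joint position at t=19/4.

  seg 0: a=5 b=-316/867 c=0 d=-1418/7803
  seg 1: a=-1 b=-4570/867 c=-1418/867 d=840/289
  seg 2: a=-5 b=154/867 c=6142/867 d=-2828/867
  seg 3: a=-1 b=1318/289 c=-2342/867 d=2783/7803
  seg 4: a=-2 b=-583/289 c=147/289 d=-49/867
S(19/4) = -10441/4624

Δ: Δ0=-2, Δ1=-4, Δ2=4, Δ3=-1/3, Δ4=-1
row 1: diag=8, rhs=-12; c'=1/8, d'=-3/2
row 2: denom=4−1·1/8=31/8; d'=(48−1·-3/2)/(31/8)=396/31
row 3: denom=8−1·8/31=240/31; d'=(-26−1·396/31)/(240/31)=-601/120
row 4: denom=12−3·31/80=867/80; d'=(-4−3·-601/120)/(867/80)=294/289
back: M4=294/289
back: M3=-601/120−31/80·294/289=-4684/867
back: M2=396/31−8/31·-4684/867=12284/867
back: M1=-3/2−1/8·12284/867=-2836/867
M: M0=0, M1=-2836/867, M2=12284/867, M3=-4684/867, M4=294/289, M5=0
seg 0: a=5, c=M0/2=0, d=(M1−M0)/(6·3)=-1418/7803, b=Δ0−h0·(2M0+M1)/6=-316/867
seg 1: a=-1, c=M1/2=-1418/867, d=(M2−M1)/(6·1)=840/289, b=Δ1−h1·(2M1+M2)/6=-4570/867
seg 2: a=-5, c=M2/2=6142/867, d=(M3−M2)/(6·1)=-2828/867, b=Δ2−h2·(2M2+M3)/6=154/867
seg 3: a=-1, c=M3/2=-2342/867, d=(M4−M3)/(6·3)=2783/7803, b=Δ3−h3·(2M3+M4)/6=1318/289
seg 4: a=-2, c=M4/2=147/289, d=(M5−M4)/(6·3)=-49/867, b=Δ4−h4·(2M4+M5)/6=-583/289
t_q=19/4 → seg 2, τ=3/4; S=-5+154/867·τ+6142/867·τ²+-2828/867·τ³=-10441/4624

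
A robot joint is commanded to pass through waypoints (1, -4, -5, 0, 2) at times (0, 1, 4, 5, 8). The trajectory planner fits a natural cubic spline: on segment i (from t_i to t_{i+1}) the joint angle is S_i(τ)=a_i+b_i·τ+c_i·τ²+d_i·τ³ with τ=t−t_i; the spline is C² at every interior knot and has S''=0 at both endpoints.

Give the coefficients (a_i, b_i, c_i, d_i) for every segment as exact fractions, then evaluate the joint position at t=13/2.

  seg 0: a=1 b=-257/48 c=0 d=17/48
  seg 1: a=-4 b=-103/24 c=17/16 d=37/432
  seg 2: a=-5 b=211/48 c=11/6 d=-59/48
  seg 3: a=0 b=35/8 c=-89/48 d=89/432
S(13/2) = 395/128

Δ: Δ0=-5, Δ1=-1/3, Δ2=5, Δ3=2/3
row 1: diag=8, rhs=28; c'=3/8, d'=7/2
row 2: denom=8−3·3/8=55/8; d'=(32−3·7/2)/(55/8)=172/55
row 3: denom=8−1·8/55=432/55; d'=(-26−1·172/55)/(432/55)=-89/24
back: M3=-89/24
back: M2=172/55−8/55·-89/24=11/3
back: M1=7/2−3/8·11/3=17/8
M: M0=0, M1=17/8, M2=11/3, M3=-89/24, M4=0
seg 0: a=1, c=M0/2=0, d=(M1−M0)/(6·1)=17/48, b=Δ0−h0·(2M0+M1)/6=-257/48
seg 1: a=-4, c=M1/2=17/16, d=(M2−M1)/(6·3)=37/432, b=Δ1−h1·(2M1+M2)/6=-103/24
seg 2: a=-5, c=M2/2=11/6, d=(M3−M2)/(6·1)=-59/48, b=Δ2−h2·(2M2+M3)/6=211/48
seg 3: a=0, c=M3/2=-89/48, d=(M4−M3)/(6·3)=89/432, b=Δ3−h3·(2M3+M4)/6=35/8
t_q=13/2 → seg 3, τ=3/2; S=0+35/8·τ+-89/48·τ²+89/432·τ³=395/128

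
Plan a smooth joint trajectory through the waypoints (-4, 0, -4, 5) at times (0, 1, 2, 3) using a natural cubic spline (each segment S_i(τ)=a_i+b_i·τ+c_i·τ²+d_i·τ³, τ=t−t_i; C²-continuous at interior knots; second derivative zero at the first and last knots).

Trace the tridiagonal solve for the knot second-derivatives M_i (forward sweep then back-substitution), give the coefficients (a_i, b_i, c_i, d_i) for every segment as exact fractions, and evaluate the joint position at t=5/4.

  seg 0: a=-4 b=7 c=0 d=-3
  seg 1: a=0 b=-2 c=-9 d=7
  seg 2: a=-4 b=1 c=12 d=-4
S(5/4) = -61/64

Δ: Δ0=4, Δ1=-4, Δ2=9
row 1: diag=4, rhs=-48; c'=1/4, d'=-12
row 2: denom=4−1·1/4=15/4; d'=(78−1·-12)/(15/4)=24
back: M2=24
back: M1=-12−1/4·24=-18
M: M0=0, M1=-18, M2=24, M3=0
seg 0: a=-4, c=M0/2=0, d=(M1−M0)/(6·1)=-3, b=Δ0−h0·(2M0+M1)/6=7
seg 1: a=0, c=M1/2=-9, d=(M2−M1)/(6·1)=7, b=Δ1−h1·(2M1+M2)/6=-2
seg 2: a=-4, c=M2/2=12, d=(M3−M2)/(6·1)=-4, b=Δ2−h2·(2M2+M3)/6=1
t_q=5/4 → seg 1, τ=1/4; S=0+-2·τ+-9·τ²+7·τ³=-61/64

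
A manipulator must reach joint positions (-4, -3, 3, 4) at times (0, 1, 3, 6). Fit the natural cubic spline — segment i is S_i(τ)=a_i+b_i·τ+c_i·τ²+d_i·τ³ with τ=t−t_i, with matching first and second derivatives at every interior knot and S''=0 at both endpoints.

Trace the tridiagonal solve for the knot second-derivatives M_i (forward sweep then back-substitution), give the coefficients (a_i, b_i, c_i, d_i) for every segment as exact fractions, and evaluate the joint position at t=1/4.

  seg 0: a=-4 b=23/42 c=0 d=19/42
  seg 1: a=-3 b=40/21 c=19/14 d=-17/42
  seg 2: a=3 b=52/21 c=-15/14 d=5/42
S(1/4) = -3455/896

Δ: Δ0=1, Δ1=3, Δ2=1/3
row 1: diag=6, rhs=12; c'=1/3, d'=2
row 2: denom=10−2·1/3=28/3; d'=(-16−2·2)/(28/3)=-15/7
back: M2=-15/7
back: M1=2−1/3·-15/7=19/7
M: M0=0, M1=19/7, M2=-15/7, M3=0
seg 0: a=-4, c=M0/2=0, d=(M1−M0)/(6·1)=19/42, b=Δ0−h0·(2M0+M1)/6=23/42
seg 1: a=-3, c=M1/2=19/14, d=(M2−M1)/(6·2)=-17/42, b=Δ1−h1·(2M1+M2)/6=40/21
seg 2: a=3, c=M2/2=-15/14, d=(M3−M2)/(6·3)=5/42, b=Δ2−h2·(2M2+M3)/6=52/21
t_q=1/4 → seg 0, τ=1/4; S=-4+23/42·τ+0·τ²+19/42·τ³=-3455/896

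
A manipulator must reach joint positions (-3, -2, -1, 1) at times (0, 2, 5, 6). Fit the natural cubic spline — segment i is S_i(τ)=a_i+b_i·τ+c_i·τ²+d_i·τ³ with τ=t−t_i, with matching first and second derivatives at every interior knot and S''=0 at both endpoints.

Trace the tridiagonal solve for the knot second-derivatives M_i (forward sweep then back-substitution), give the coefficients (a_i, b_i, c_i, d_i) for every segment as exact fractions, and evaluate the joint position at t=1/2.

  seg 0: a=-3 b=289/426 c=0 d=-19/426
  seg 1: a=-2 b=61/426 c=-19/71 d=47/426
  seg 2: a=-1 b=323/213 c=103/142 d=-103/426
S(1/2) = -3029/1136

Δ: Δ0=1/2, Δ1=1/3, Δ2=2
row 1: diag=10, rhs=-1; c'=3/10, d'=-1/10
row 2: denom=8−3·3/10=71/10; d'=(10−3·-1/10)/(71/10)=103/71
back: M2=103/71
back: M1=-1/10−3/10·103/71=-38/71
M: M0=0, M1=-38/71, M2=103/71, M3=0
seg 0: a=-3, c=M0/2=0, d=(M1−M0)/(6·2)=-19/426, b=Δ0−h0·(2M0+M1)/6=289/426
seg 1: a=-2, c=M1/2=-19/71, d=(M2−M1)/(6·3)=47/426, b=Δ1−h1·(2M1+M2)/6=61/426
seg 2: a=-1, c=M2/2=103/142, d=(M3−M2)/(6·1)=-103/426, b=Δ2−h2·(2M2+M3)/6=323/213
t_q=1/2 → seg 0, τ=1/2; S=-3+289/426·τ+0·τ²+-19/426·τ³=-3029/1136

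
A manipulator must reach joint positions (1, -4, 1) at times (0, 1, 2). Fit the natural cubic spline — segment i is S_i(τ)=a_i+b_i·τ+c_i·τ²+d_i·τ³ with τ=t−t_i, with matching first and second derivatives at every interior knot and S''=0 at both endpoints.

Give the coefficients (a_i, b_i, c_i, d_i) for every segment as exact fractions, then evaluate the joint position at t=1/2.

  seg 0: a=1 b=-15/2 c=0 d=5/2
  seg 1: a=-4 b=0 c=15/2 d=-5/2
S(1/2) = -39/16

Δ: Δ0=-5, Δ1=5
row 1: diag=4, rhs=60; c'=1/4, d'=15
back: M1=15
M: M0=0, M1=15, M2=0
seg 0: a=1, c=M0/2=0, d=(M1−M0)/(6·1)=5/2, b=Δ0−h0·(2M0+M1)/6=-15/2
seg 1: a=-4, c=M1/2=15/2, d=(M2−M1)/(6·1)=-5/2, b=Δ1−h1·(2M1+M2)/6=0
t_q=1/2 → seg 0, τ=1/2; S=1+-15/2·τ+0·τ²+5/2·τ³=-39/16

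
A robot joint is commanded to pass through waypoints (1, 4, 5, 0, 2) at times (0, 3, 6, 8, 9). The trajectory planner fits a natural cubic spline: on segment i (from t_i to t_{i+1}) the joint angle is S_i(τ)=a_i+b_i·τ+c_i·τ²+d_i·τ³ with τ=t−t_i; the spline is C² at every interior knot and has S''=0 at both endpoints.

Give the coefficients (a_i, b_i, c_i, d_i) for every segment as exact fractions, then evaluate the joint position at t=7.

Δ: Δ0=1, Δ1=1/3, Δ2=-5/2, Δ3=2
row 1: diag=12, rhs=-4; c'=1/4, d'=-1/3
row 2: denom=10−3·1/4=37/4; d'=(-17−3·-1/3)/(37/4)=-64/37
row 3: denom=6−2·8/37=206/37; d'=(27−2·-64/37)/(206/37)=1127/206
back: M3=1127/206
back: M2=-64/37−8/37·1127/206=-300/103
back: M1=-1/3−1/4·-300/103=122/309
M: M0=0, M1=122/309, M2=-300/103, M3=1127/206, M4=0
seg 0: a=1, c=M0/2=0, d=(M1−M0)/(6·3)=61/2781, b=Δ0−h0·(2M0+M1)/6=248/309
seg 1: a=4, c=M1/2=61/309, d=(M2−M1)/(6·3)=-511/2781, b=Δ1−h1·(2M1+M2)/6=431/309
seg 2: a=5, c=M2/2=-150/103, d=(M3−M2)/(6·2)=1727/2472, b=Δ2−h2·(2M2+M3)/6=-736/309
seg 3: a=0, c=M3/2=1127/412, d=(M4−M3)/(6·1)=-1127/1236, b=Δ3−h3·(2M3+M4)/6=109/618
t_q=7 → seg 2, τ=1; S=5+-736/309·τ+-150/103·τ²+1727/2472·τ³=1533/824

  seg 0: a=1 b=248/309 c=0 d=61/2781
  seg 1: a=4 b=431/309 c=61/309 d=-511/2781
  seg 2: a=5 b=-736/309 c=-150/103 d=1727/2472
  seg 3: a=0 b=109/618 c=1127/412 d=-1127/1236
S(7) = 1533/824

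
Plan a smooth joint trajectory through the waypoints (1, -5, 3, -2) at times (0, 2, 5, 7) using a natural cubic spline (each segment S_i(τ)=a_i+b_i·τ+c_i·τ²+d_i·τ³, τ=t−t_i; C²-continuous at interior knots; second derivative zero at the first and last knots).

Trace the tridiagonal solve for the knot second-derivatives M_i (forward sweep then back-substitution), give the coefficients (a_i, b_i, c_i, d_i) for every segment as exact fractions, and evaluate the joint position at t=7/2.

  seg 0: a=1 b=-1252/273 c=0 d=433/1092
  seg 1: a=-5 b=47/273 c=433/182 d=-65/126
  seg 2: a=3 b=283/546 c=-206/91 d=103/273
S(7/2) = -235/208

Δ: Δ0=-3, Δ1=8/3, Δ2=-5/2
row 1: diag=10, rhs=34; c'=3/10, d'=17/5
row 2: denom=10−3·3/10=91/10; d'=(-31−3·17/5)/(91/10)=-412/91
back: M2=-412/91
back: M1=17/5−3/10·-412/91=433/91
M: M0=0, M1=433/91, M2=-412/91, M3=0
seg 0: a=1, c=M0/2=0, d=(M1−M0)/(6·2)=433/1092, b=Δ0−h0·(2M0+M1)/6=-1252/273
seg 1: a=-5, c=M1/2=433/182, d=(M2−M1)/(6·3)=-65/126, b=Δ1−h1·(2M1+M2)/6=47/273
seg 2: a=3, c=M2/2=-206/91, d=(M3−M2)/(6·2)=103/273, b=Δ2−h2·(2M2+M3)/6=283/546
t_q=7/2 → seg 1, τ=3/2; S=-5+47/273·τ+433/182·τ²+-65/126·τ³=-235/208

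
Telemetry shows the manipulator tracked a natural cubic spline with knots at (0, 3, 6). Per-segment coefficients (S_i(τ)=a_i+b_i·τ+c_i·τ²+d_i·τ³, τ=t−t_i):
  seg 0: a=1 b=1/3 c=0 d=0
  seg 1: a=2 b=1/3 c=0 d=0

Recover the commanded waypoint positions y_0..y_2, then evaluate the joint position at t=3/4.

y_0 = S_0(0) = a_0 = 1
y_1 = S_1(0) = a_1 = 2
y_2 = S_1(3) = 3
t_q=3/4 is in segment 0 (τ=3/4); S_0(τ)=5/4

y_0=1 y_1=2 y_2=3
S(3/4) = 5/4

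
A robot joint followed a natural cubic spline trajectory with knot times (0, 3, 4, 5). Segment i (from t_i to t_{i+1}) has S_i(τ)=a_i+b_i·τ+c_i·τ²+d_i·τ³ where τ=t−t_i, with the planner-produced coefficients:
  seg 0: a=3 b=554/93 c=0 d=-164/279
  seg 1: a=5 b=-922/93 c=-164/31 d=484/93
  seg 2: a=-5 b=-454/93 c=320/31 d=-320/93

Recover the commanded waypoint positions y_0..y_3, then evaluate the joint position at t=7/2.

y_0=3 y_1=5 y_2=-5 y_3=-3
S(7/2) = -39/62

y_0 = S_0(0) = a_0 = 3
y_1 = S_1(0) = a_1 = 5
y_2 = S_2(0) = a_2 = -5
y_3 = S_2(1) = -3
t_q=7/2 is in segment 1 (τ=1/2); S_1(τ)=-39/62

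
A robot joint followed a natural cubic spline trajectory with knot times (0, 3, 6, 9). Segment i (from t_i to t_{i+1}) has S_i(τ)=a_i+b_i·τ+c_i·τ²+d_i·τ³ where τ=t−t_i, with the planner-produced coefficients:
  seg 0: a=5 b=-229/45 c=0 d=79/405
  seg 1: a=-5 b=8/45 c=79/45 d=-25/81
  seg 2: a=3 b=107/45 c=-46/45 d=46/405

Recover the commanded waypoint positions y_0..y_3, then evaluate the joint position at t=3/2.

y_0=5 y_1=-5 y_2=3 y_3=4
S(3/2) = -79/40

y_0 = S_0(0) = a_0 = 5
y_1 = S_1(0) = a_1 = -5
y_2 = S_2(0) = a_2 = 3
y_3 = S_2(3) = 4
t_q=3/2 is in segment 0 (τ=3/2); S_0(τ)=-79/40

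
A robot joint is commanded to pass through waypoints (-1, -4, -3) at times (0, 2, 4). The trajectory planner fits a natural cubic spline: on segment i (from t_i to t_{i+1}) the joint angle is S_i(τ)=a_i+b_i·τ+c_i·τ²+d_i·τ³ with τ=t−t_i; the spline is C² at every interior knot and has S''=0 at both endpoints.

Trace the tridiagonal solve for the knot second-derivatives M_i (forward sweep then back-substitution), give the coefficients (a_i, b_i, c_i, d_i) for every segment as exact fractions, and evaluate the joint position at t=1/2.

Δ: Δ0=-3/2, Δ1=1/2
row 1: diag=8, rhs=12; c'=1/4, d'=3/2
back: M1=3/2
M: M0=0, M1=3/2, M2=0
seg 0: a=-1, c=M0/2=0, d=(M1−M0)/(6·2)=1/8, b=Δ0−h0·(2M0+M1)/6=-2
seg 1: a=-4, c=M1/2=3/4, d=(M2−M1)/(6·2)=-1/8, b=Δ1−h1·(2M1+M2)/6=-1/2
t_q=1/2 → seg 0, τ=1/2; S=-1+-2·τ+0·τ²+1/8·τ³=-127/64

  seg 0: a=-1 b=-2 c=0 d=1/8
  seg 1: a=-4 b=-1/2 c=3/4 d=-1/8
S(1/2) = -127/64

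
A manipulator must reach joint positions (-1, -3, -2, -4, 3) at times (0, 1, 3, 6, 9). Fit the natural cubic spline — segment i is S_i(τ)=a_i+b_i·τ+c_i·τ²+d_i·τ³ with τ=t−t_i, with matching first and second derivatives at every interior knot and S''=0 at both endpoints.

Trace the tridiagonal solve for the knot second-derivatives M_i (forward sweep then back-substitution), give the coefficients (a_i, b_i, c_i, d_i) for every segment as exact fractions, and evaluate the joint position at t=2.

Δ: Δ0=-2, Δ1=1/2, Δ2=-2/3, Δ3=7/3
row 1: diag=6, rhs=15; c'=1/3, d'=5/2
row 2: denom=10−2·1/3=28/3; d'=(-7−2·5/2)/(28/3)=-9/7
row 3: denom=12−3·9/28=309/28; d'=(18−3·-9/7)/(309/28)=204/103
back: M3=204/103
back: M2=-9/7−9/28·204/103=-198/103
back: M1=5/2−1/3·-198/103=647/206
M: M0=0, M1=647/206, M2=-198/103, M3=204/103, M4=0
seg 0: a=-1, c=M0/2=0, d=(M1−M0)/(6·1)=647/1236, b=Δ0−h0·(2M0+M1)/6=-3119/1236
seg 1: a=-3, c=M1/2=647/412, d=(M2−M1)/(6·2)=-1043/2472, b=Δ1−h1·(2M1+M2)/6=-589/618
seg 2: a=-2, c=M2/2=-99/103, d=(M3−M2)/(6·3)=67/309, b=Δ2−h2·(2M2+M3)/6=82/309
seg 3: a=-4, c=M3/2=102/103, d=(M4−M3)/(6·3)=-34/309, b=Δ3−h3·(2M3+M4)/6=109/309
t_q=2 → seg 1, τ=1; S=-3+-589/618·τ+647/412·τ²+-1043/2472·τ³=-2311/824

  seg 0: a=-1 b=-3119/1236 c=0 d=647/1236
  seg 1: a=-3 b=-589/618 c=647/412 d=-1043/2472
  seg 2: a=-2 b=82/309 c=-99/103 d=67/309
  seg 3: a=-4 b=109/309 c=102/103 d=-34/309
S(2) = -2311/824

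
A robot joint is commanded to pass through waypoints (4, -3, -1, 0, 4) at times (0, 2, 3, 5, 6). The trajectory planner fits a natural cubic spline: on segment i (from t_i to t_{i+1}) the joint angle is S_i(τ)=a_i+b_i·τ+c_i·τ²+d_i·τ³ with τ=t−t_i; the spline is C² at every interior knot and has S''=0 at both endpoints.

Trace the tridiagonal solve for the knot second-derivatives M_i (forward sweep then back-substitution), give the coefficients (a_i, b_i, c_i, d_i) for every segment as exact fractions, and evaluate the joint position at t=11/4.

  seg 0: a=4 b=-345/62 c=0 d=16/31
  seg 1: a=-3 b=39/62 c=96/31 d=-107/62
  seg 2: a=-1 b=51/31 c=-129/62 d=187/248
  seg 3: a=0 b=147/62 c=303/124 d=-101/124
S(11/4) = -6009/3968

Δ: Δ0=-7/2, Δ1=2, Δ2=1/2, Δ3=4
row 1: diag=6, rhs=33; c'=1/6, d'=11/2
row 2: denom=6−1·1/6=35/6; d'=(-9−1·11/2)/(35/6)=-87/35
row 3: denom=6−2·12/35=186/35; d'=(21−2·-87/35)/(186/35)=303/62
back: M3=303/62
back: M2=-87/35−12/35·303/62=-129/31
back: M1=11/2−1/6·-129/31=192/31
M: M0=0, M1=192/31, M2=-129/31, M3=303/62, M4=0
seg 0: a=4, c=M0/2=0, d=(M1−M0)/(6·2)=16/31, b=Δ0−h0·(2M0+M1)/6=-345/62
seg 1: a=-3, c=M1/2=96/31, d=(M2−M1)/(6·1)=-107/62, b=Δ1−h1·(2M1+M2)/6=39/62
seg 2: a=-1, c=M2/2=-129/62, d=(M3−M2)/(6·2)=187/248, b=Δ2−h2·(2M2+M3)/6=51/31
seg 3: a=0, c=M3/2=303/124, d=(M4−M3)/(6·1)=-101/124, b=Δ3−h3·(2M3+M4)/6=147/62
t_q=11/4 → seg 1, τ=3/4; S=-3+39/62·τ+96/31·τ²+-107/62·τ³=-6009/3968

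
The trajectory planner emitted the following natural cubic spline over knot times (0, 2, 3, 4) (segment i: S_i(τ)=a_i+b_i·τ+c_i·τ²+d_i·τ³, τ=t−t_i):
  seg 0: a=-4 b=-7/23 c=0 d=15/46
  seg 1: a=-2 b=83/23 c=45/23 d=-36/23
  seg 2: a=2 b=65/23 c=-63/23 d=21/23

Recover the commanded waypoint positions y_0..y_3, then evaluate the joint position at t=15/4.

y_0=-4 y_1=-2 y_2=2 y_3=3
S(15/4) = 4363/1472

y_0 = S_0(0) = a_0 = -4
y_1 = S_1(0) = a_1 = -2
y_2 = S_2(0) = a_2 = 2
y_3 = S_2(1) = 3
t_q=15/4 is in segment 2 (τ=3/4); S_2(τ)=4363/1472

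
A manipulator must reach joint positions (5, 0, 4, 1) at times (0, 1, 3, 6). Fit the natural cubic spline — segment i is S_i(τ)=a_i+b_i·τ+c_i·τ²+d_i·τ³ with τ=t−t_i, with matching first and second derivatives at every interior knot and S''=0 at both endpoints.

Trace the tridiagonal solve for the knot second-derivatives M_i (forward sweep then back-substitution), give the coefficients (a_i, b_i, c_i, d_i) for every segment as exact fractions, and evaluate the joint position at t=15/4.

Δ: Δ0=-5, Δ1=2, Δ2=-1
row 1: diag=6, rhs=42; c'=1/3, d'=7
row 2: denom=10−2·1/3=28/3; d'=(-18−2·7)/(28/3)=-24/7
back: M2=-24/7
back: M1=7−1/3·-24/7=57/7
M: M0=0, M1=57/7, M2=-24/7, M3=0
seg 0: a=5, c=M0/2=0, d=(M1−M0)/(6·1)=19/14, b=Δ0−h0·(2M0+M1)/6=-89/14
seg 1: a=0, c=M1/2=57/14, d=(M2−M1)/(6·2)=-27/28, b=Δ1−h1·(2M1+M2)/6=-16/7
seg 2: a=4, c=M2/2=-12/7, d=(M3−M2)/(6·3)=4/21, b=Δ2−h2·(2M2+M3)/6=17/7
t_q=15/4 → seg 2, τ=3/4; S=4+17/7·τ+-12/7·τ²+4/21·τ³=79/16

  seg 0: a=5 b=-89/14 c=0 d=19/14
  seg 1: a=0 b=-16/7 c=57/14 d=-27/28
  seg 2: a=4 b=17/7 c=-12/7 d=4/21
S(15/4) = 79/16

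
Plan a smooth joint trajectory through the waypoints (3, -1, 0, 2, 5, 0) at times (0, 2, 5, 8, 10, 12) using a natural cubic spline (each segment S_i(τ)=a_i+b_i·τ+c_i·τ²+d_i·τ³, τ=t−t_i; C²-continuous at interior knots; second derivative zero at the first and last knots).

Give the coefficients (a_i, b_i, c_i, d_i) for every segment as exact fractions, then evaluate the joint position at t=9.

Δ: Δ0=-2, Δ1=1/3, Δ2=2/3, Δ3=3/2, Δ4=-5/2
row 1: diag=10, rhs=14; c'=3/10, d'=7/5
row 2: denom=12−3·3/10=111/10; d'=(2−3·7/5)/(111/10)=-22/111
row 3: denom=10−3·10/37=340/37; d'=(5−3·-22/111)/(340/37)=207/340
row 4: denom=8−2·37/170=643/85; d'=(-24−2·207/340)/(643/85)=-4287/1286
back: M4=-4287/1286
back: M3=207/340−37/170·-4287/1286=858/643
back: M2=-22/111−10/37·858/643=-1078/1929
back: M1=7/5−3/10·-1078/1929=1008/643
M: M0=0, M1=1008/643, M2=-1078/1929, M3=858/643, M4=-4287/1286, M5=0
seg 0: a=3, c=M0/2=0, d=(M1−M0)/(6·2)=84/643, b=Δ0−h0·(2M0+M1)/6=-1622/643
seg 1: a=-1, c=M1/2=504/643, d=(M2−M1)/(6·3)=-2051/17361, b=Δ1−h1·(2M1+M2)/6=-614/643
seg 2: a=0, c=M2/2=-539/1929, d=(M3−M2)/(6·3)=1826/17361, b=Δ2−h2·(2M2+M3)/6=359/643
seg 3: a=2, c=M3/2=429/643, d=(M4−M3)/(6·2)=-2001/5144, b=Δ3−h3·(2M3+M4)/6=1107/643
seg 4: a=5, c=M4/2=-4287/2572, d=(M5−M4)/(6·2)=1429/5144, b=Δ4−h4·(2M4+M5)/6=-357/1286
t_q=9 → seg 3, τ=1; S=2+1107/643·τ+429/643·τ²+-2001/5144·τ³=20575/5144

  seg 0: a=3 b=-1622/643 c=0 d=84/643
  seg 1: a=-1 b=-614/643 c=504/643 d=-2051/17361
  seg 2: a=0 b=359/643 c=-539/1929 d=1826/17361
  seg 3: a=2 b=1107/643 c=429/643 d=-2001/5144
  seg 4: a=5 b=-357/1286 c=-4287/2572 d=1429/5144
S(9) = 20575/5144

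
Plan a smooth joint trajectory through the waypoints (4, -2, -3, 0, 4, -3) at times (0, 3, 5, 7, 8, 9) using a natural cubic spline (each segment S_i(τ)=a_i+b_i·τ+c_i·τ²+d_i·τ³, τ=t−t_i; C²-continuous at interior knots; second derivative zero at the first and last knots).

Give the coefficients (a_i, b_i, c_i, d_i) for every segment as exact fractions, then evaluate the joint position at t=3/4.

Δ: Δ0=-2, Δ1=-1/2, Δ2=3/2, Δ3=4, Δ4=-7
row 1: diag=10, rhs=9; c'=1/5, d'=9/10
row 2: denom=8−2·1/5=38/5; d'=(12−2·9/10)/(38/5)=51/38
row 3: denom=6−2·5/19=104/19; d'=(15−2·51/38)/(104/19)=9/4
row 4: denom=4−1·19/104=397/104; d'=(-66−1·9/4)/(397/104)=-7098/397
back: M4=-7098/397
back: M3=9/4−19/104·-7098/397=2190/397
back: M2=51/38−5/19·2190/397=-87/794
back: M1=9/10−1/5·-87/794=366/397
M: M0=0, M1=366/397, M2=-87/794, M3=2190/397, M4=-7098/397, M5=0
seg 0: a=4, c=M0/2=0, d=(M1−M0)/(6·3)=61/1191, b=Δ0−h0·(2M0+M1)/6=-977/397
seg 1: a=-2, c=M1/2=183/397, d=(M2−M1)/(6·2)=-273/3176, b=Δ1−h1·(2M1+M2)/6=-428/397
seg 2: a=-3, c=M2/2=-87/1588, d=(M3−M2)/(6·2)=1489/3176, b=Δ2−h2·(2M2+M3)/6=-211/794
seg 3: a=0, c=M3/2=1095/397, d=(M4−M3)/(6·1)=-1548/397, b=Δ3−h3·(2M3+M4)/6=2041/397
seg 4: a=4, c=M4/2=-3549/397, d=(M5−M4)/(6·1)=1183/397, b=Δ4−h4·(2M4+M5)/6=-413/397
t_q=3/4 → seg 0, τ=3/4; S=4+-977/397·τ+0·τ²+61/1191·τ³=55285/25408

  seg 0: a=4 b=-977/397 c=0 d=61/1191
  seg 1: a=-2 b=-428/397 c=183/397 d=-273/3176
  seg 2: a=-3 b=-211/794 c=-87/1588 d=1489/3176
  seg 3: a=0 b=2041/397 c=1095/397 d=-1548/397
  seg 4: a=4 b=-413/397 c=-3549/397 d=1183/397
S(3/4) = 55285/25408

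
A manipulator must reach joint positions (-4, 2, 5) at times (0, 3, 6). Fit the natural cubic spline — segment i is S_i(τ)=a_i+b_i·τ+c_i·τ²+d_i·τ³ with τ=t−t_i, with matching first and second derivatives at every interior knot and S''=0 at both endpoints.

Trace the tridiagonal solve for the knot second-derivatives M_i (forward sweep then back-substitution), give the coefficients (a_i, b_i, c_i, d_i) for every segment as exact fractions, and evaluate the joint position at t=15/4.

Δ: Δ0=2, Δ1=1
row 1: diag=12, rhs=-6; c'=1/4, d'=-1/2
back: M1=-1/2
M: M0=0, M1=-1/2, M2=0
seg 0: a=-4, c=M0/2=0, d=(M1−M0)/(6·3)=-1/36, b=Δ0−h0·(2M0+M1)/6=9/4
seg 1: a=2, c=M1/2=-1/4, d=(M2−M1)/(6·3)=1/36, b=Δ1−h1·(2M1+M2)/6=3/2
t_q=15/4 → seg 1, τ=3/4; S=2+3/2·τ+-1/4·τ²+1/36·τ³=767/256

  seg 0: a=-4 b=9/4 c=0 d=-1/36
  seg 1: a=2 b=3/2 c=-1/4 d=1/36
S(15/4) = 767/256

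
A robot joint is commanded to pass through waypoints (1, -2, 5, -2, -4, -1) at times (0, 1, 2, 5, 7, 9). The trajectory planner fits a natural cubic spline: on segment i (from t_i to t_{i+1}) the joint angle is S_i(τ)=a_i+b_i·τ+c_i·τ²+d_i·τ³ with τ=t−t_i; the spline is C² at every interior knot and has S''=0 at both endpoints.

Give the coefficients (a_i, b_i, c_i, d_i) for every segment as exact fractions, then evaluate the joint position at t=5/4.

Δ: Δ0=-3, Δ1=7, Δ2=-7/3, Δ3=-1, Δ4=3/2
row 1: diag=4, rhs=60; c'=1/4, d'=15
row 2: denom=8−1·1/4=31/4; d'=(-56−1·15)/(31/4)=-284/31
row 3: denom=10−3·12/31=274/31; d'=(8−3·-284/31)/(274/31)=550/137
row 4: denom=8−2·31/137=1034/137; d'=(15−2·550/137)/(1034/137)=955/1034
back: M4=955/1034
back: M3=550/137−31/137·955/1034=3935/1034
back: M2=-284/31−12/31·3935/1034=-5498/517
back: M1=15−1/4·-5498/517=18259/1034
M: M0=0, M1=18259/1034, M2=-5498/517, M3=3935/1034, M4=955/1034, M5=0
seg 0: a=1, c=M0/2=0, d=(M1−M0)/(6·1)=18259/6204, b=Δ0−h0·(2M0+M1)/6=-36871/6204
seg 1: a=-2, c=M1/2=18259/2068, d=(M2−M1)/(6·1)=-29255/6204, b=Δ1−h1·(2M1+M2)/6=8953/3102
seg 2: a=5, c=M2/2=-2749/517, d=(M3−M2)/(6·3)=1659/2068, b=Δ2−h2·(2M2+M3)/6=39695/6204
seg 3: a=-2, c=M3/2=3935/2068, d=(M4−M3)/(6·2)=-745/3102, b=Δ3−h3·(2M3+M4)/6=-11927/3102
seg 4: a=-4, c=M4/2=955/2068, d=(M5−M4)/(6·2)=-955/12408, b=Δ4−h4·(2M4+M5)/6=2743/3102
t_q=5/4 → seg 1, τ=1/4; S=-2+8953/3102·τ+18259/2068·τ²+-29255/6204·τ³=-105921/132352

  seg 0: a=1 b=-36871/6204 c=0 d=18259/6204
  seg 1: a=-2 b=8953/3102 c=18259/2068 d=-29255/6204
  seg 2: a=5 b=39695/6204 c=-2749/517 d=1659/2068
  seg 3: a=-2 b=-11927/3102 c=3935/2068 d=-745/3102
  seg 4: a=-4 b=2743/3102 c=955/2068 d=-955/12408
S(5/4) = -105921/132352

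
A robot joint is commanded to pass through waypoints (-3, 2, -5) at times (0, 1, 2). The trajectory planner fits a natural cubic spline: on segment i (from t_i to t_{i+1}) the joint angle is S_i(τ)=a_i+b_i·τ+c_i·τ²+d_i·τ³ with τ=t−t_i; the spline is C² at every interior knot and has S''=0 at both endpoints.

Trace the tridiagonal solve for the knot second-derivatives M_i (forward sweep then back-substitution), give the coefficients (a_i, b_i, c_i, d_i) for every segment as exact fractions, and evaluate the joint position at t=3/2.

  seg 0: a=-3 b=8 c=0 d=-3
  seg 1: a=2 b=-1 c=-9 d=3
S(3/2) = -3/8

Δ: Δ0=5, Δ1=-7
row 1: diag=4, rhs=-72; c'=1/4, d'=-18
back: M1=-18
M: M0=0, M1=-18, M2=0
seg 0: a=-3, c=M0/2=0, d=(M1−M0)/(6·1)=-3, b=Δ0−h0·(2M0+M1)/6=8
seg 1: a=2, c=M1/2=-9, d=(M2−M1)/(6·1)=3, b=Δ1−h1·(2M1+M2)/6=-1
t_q=3/2 → seg 1, τ=1/2; S=2+-1·τ+-9·τ²+3·τ³=-3/8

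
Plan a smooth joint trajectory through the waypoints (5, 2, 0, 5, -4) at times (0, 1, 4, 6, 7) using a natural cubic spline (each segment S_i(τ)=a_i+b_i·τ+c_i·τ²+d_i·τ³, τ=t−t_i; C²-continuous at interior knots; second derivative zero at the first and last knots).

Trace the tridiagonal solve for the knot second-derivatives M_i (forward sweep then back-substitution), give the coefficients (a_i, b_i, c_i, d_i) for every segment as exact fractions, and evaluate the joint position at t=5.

  seg 0: a=5 b=-1780/591 c=0 d=7/591
  seg 1: a=2 b=-1759/591 c=7/197 d=434/1773
  seg 2: a=0 b=2273/591 c=441/197 d=-6883/4728
  seg 3: a=5 b=-5519/1182 c=-5119/788 d=5119/2364
S(5) = 7295/1576

Δ: Δ0=-3, Δ1=-2/3, Δ2=5/2, Δ3=-9
row 1: diag=8, rhs=14; c'=3/8, d'=7/4
row 2: denom=10−3·3/8=71/8; d'=(19−3·7/4)/(71/8)=110/71
row 3: denom=6−2·16/71=394/71; d'=(-69−2·110/71)/(394/71)=-5119/394
back: M3=-5119/394
back: M2=110/71−16/71·-5119/394=882/197
back: M1=7/4−3/8·882/197=14/197
M: M0=0, M1=14/197, M2=882/197, M3=-5119/394, M4=0
seg 0: a=5, c=M0/2=0, d=(M1−M0)/(6·1)=7/591, b=Δ0−h0·(2M0+M1)/6=-1780/591
seg 1: a=2, c=M1/2=7/197, d=(M2−M1)/(6·3)=434/1773, b=Δ1−h1·(2M1+M2)/6=-1759/591
seg 2: a=0, c=M2/2=441/197, d=(M3−M2)/(6·2)=-6883/4728, b=Δ2−h2·(2M2+M3)/6=2273/591
seg 3: a=5, c=M3/2=-5119/788, d=(M4−M3)/(6·1)=5119/2364, b=Δ3−h3·(2M3+M4)/6=-5519/1182
t_q=5 → seg 2, τ=1; S=0+2273/591·τ+441/197·τ²+-6883/4728·τ³=7295/1576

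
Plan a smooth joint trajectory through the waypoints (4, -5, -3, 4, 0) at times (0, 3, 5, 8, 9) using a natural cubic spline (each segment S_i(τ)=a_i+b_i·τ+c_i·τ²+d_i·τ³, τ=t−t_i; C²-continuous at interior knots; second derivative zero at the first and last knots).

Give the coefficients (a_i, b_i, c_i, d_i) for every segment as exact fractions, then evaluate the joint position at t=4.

Δ: Δ0=-3, Δ1=1, Δ2=7/3, Δ3=-4
row 1: diag=10, rhs=24; c'=1/5, d'=12/5
row 2: denom=10−2·1/5=48/5; d'=(8−2·12/5)/(48/5)=1/3
row 3: denom=8−3·5/16=113/16; d'=(-38−3·1/3)/(113/16)=-624/113
back: M3=-624/113
back: M2=1/3−5/16·-624/113=698/339
back: M1=12/5−1/5·698/339=674/339
M: M0=0, M1=674/339, M2=698/339, M3=-624/113, M4=0
seg 0: a=4, c=M0/2=0, d=(M1−M0)/(6·3)=337/3051, b=Δ0−h0·(2M0+M1)/6=-1354/339
seg 1: a=-5, c=M1/2=337/339, d=(M2−M1)/(6·2)=2/339, b=Δ1−h1·(2M1+M2)/6=-343/339
seg 2: a=-3, c=M2/2=349/339, d=(M3−M2)/(6·3)=-1285/3051, b=Δ2−h2·(2M2+M3)/6=343/113
seg 3: a=4, c=M3/2=-312/113, d=(M4−M3)/(6·1)=104/113, b=Δ3−h3·(2M3+M4)/6=-244/113
t_q=4 → seg 1, τ=1; S=-5+-343/339·τ+337/339·τ²+2/339·τ³=-1699/339

  seg 0: a=4 b=-1354/339 c=0 d=337/3051
  seg 1: a=-5 b=-343/339 c=337/339 d=2/339
  seg 2: a=-3 b=343/113 c=349/339 d=-1285/3051
  seg 3: a=4 b=-244/113 c=-312/113 d=104/113
S(4) = -1699/339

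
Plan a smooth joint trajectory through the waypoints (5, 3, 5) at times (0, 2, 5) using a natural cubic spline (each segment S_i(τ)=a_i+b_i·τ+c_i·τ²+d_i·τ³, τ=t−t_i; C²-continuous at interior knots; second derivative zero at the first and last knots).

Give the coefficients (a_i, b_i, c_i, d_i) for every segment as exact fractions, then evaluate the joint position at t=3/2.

  seg 0: a=5 b=-4/3 c=0 d=1/12
  seg 1: a=3 b=-1/3 c=1/2 d=-1/18
S(3/2) = 105/32

Δ: Δ0=-1, Δ1=2/3
row 1: diag=10, rhs=10; c'=3/10, d'=1
back: M1=1
M: M0=0, M1=1, M2=0
seg 0: a=5, c=M0/2=0, d=(M1−M0)/(6·2)=1/12, b=Δ0−h0·(2M0+M1)/6=-4/3
seg 1: a=3, c=M1/2=1/2, d=(M2−M1)/(6·3)=-1/18, b=Δ1−h1·(2M1+M2)/6=-1/3
t_q=3/2 → seg 0, τ=3/2; S=5+-4/3·τ+0·τ²+1/12·τ³=105/32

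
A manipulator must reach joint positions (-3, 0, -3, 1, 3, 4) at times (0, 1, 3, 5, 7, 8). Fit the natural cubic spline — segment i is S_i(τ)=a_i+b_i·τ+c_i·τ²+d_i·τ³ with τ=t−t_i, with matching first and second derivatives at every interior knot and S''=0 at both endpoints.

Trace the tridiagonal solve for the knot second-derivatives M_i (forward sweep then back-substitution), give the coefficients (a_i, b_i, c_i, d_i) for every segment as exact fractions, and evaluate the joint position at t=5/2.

  seg 0: a=-3 b=449/112 c=0 d=-113/112
  seg 1: a=0 b=55/56 c=-339/112 d=25/28
  seg 2: a=-3 b=-23/56 c=261/112 d=-9/16
  seg 3: a=1 b=121/56 c=-117/112 d=13/56
  seg 4: a=3 b=43/56 c=39/112 d=-13/112
S(5/2) = -1041/448

Δ: Δ0=3, Δ1=-3/2, Δ2=2, Δ3=1, Δ4=1
row 1: diag=6, rhs=-27; c'=1/3, d'=-9/2
row 2: denom=8−2·1/3=22/3; d'=(21−2·-9/2)/(22/3)=45/11
row 3: denom=8−2·3/11=82/11; d'=(-6−2·45/11)/(82/11)=-78/41
row 4: denom=6−2·11/41=224/41; d'=(0−2·-78/41)/(224/41)=39/56
back: M4=39/56
back: M3=-78/41−11/41·39/56=-117/56
back: M2=45/11−3/11·-117/56=261/56
back: M1=-9/2−1/3·261/56=-339/56
M: M0=0, M1=-339/56, M2=261/56, M3=-117/56, M4=39/56, M5=0
seg 0: a=-3, c=M0/2=0, d=(M1−M0)/(6·1)=-113/112, b=Δ0−h0·(2M0+M1)/6=449/112
seg 1: a=0, c=M1/2=-339/112, d=(M2−M1)/(6·2)=25/28, b=Δ1−h1·(2M1+M2)/6=55/56
seg 2: a=-3, c=M2/2=261/112, d=(M3−M2)/(6·2)=-9/16, b=Δ2−h2·(2M2+M3)/6=-23/56
seg 3: a=1, c=M3/2=-117/112, d=(M4−M3)/(6·2)=13/56, b=Δ3−h3·(2M3+M4)/6=121/56
seg 4: a=3, c=M4/2=39/112, d=(M5−M4)/(6·1)=-13/112, b=Δ4−h4·(2M4+M5)/6=43/56
t_q=5/2 → seg 1, τ=3/2; S=0+55/56·τ+-339/112·τ²+25/28·τ³=-1041/448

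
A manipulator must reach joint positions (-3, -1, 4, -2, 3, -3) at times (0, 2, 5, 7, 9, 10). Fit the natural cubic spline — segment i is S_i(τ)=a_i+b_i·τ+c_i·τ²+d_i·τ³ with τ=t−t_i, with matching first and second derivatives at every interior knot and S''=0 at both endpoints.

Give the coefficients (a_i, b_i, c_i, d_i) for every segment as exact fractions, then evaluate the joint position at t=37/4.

Δ: Δ0=1, Δ1=5/3, Δ2=-3, Δ3=5/2, Δ4=-6
row 1: diag=10, rhs=4; c'=3/10, d'=2/5
row 2: denom=10−3·3/10=91/10; d'=(-28−3·2/5)/(91/10)=-292/91
row 3: denom=8−2·20/91=688/91; d'=(33−2·-292/91)/(688/91)=3587/688
row 4: denom=6−2·91/344=941/172; d'=(-51−2·3587/688)/(941/172)=-21131/1882
back: M4=-21131/1882
back: M3=3587/688−91/344·-21131/1882=7701/941
back: M2=-292/91−20/91·7701/941=-4712/941
back: M1=2/5−3/10·-4712/941=1790/941
M: M0=0, M1=1790/941, M2=-4712/941, M3=7701/941, M4=-21131/1882, M5=0
seg 0: a=-3, c=M0/2=0, d=(M1−M0)/(6·2)=895/5646, b=Δ0−h0·(2M0+M1)/6=1033/2823
seg 1: a=-1, c=M1/2=895/941, d=(M2−M1)/(6·3)=-3251/8469, b=Δ1−h1·(2M1+M2)/6=6403/2823
seg 2: a=4, c=M2/2=-2356/941, d=(M3−M2)/(6·2)=12413/11292, b=Δ2−h2·(2M2+M3)/6=-6746/2823
seg 3: a=-2, c=M3/2=7701/1882, d=(M4−M3)/(6·2)=-36533/22584, b=Δ3−h3·(2M3+M4)/6=2221/2823
seg 4: a=3, c=M4/2=-21131/3764, d=(M5−M4)/(6·1)=21131/11292, b=Δ4−h4·(2M4+M5)/6=-12745/5646
t_q=37/4 → seg 4, τ=1/4; S=3+-12745/5646·τ+-21131/3764·τ²+21131/11292·τ³=509261/240896

  seg 0: a=-3 b=1033/2823 c=0 d=895/5646
  seg 1: a=-1 b=6403/2823 c=895/941 d=-3251/8469
  seg 2: a=4 b=-6746/2823 c=-2356/941 d=12413/11292
  seg 3: a=-2 b=2221/2823 c=7701/1882 d=-36533/22584
  seg 4: a=3 b=-12745/5646 c=-21131/3764 d=21131/11292
S(37/4) = 509261/240896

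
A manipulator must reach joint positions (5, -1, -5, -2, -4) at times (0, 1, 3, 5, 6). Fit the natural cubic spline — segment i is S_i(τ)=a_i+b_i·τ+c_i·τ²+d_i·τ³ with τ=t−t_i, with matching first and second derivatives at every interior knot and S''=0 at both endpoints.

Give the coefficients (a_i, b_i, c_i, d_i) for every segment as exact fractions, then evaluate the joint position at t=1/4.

  seg 0: a=5 b=-13/2 c=0 d=1/2
  seg 1: a=-1 b=-5 c=3/2 d=0
  seg 2: a=-5 b=1 c=3/2 d=-5/8
  seg 3: a=-2 b=-1/2 c=-9/4 d=3/4
S(1/4) = 433/128

Δ: Δ0=-6, Δ1=-2, Δ2=3/2, Δ3=-2
row 1: diag=6, rhs=24; c'=1/3, d'=4
row 2: denom=8−2·1/3=22/3; d'=(21−2·4)/(22/3)=39/22
row 3: denom=6−2·3/11=60/11; d'=(-21−2·39/22)/(60/11)=-9/2
back: M3=-9/2
back: M2=39/22−3/11·-9/2=3
back: M1=4−1/3·3=3
M: M0=0, M1=3, M2=3, M3=-9/2, M4=0
seg 0: a=5, c=M0/2=0, d=(M1−M0)/(6·1)=1/2, b=Δ0−h0·(2M0+M1)/6=-13/2
seg 1: a=-1, c=M1/2=3/2, d=(M2−M1)/(6·2)=0, b=Δ1−h1·(2M1+M2)/6=-5
seg 2: a=-5, c=M2/2=3/2, d=(M3−M2)/(6·2)=-5/8, b=Δ2−h2·(2M2+M3)/6=1
seg 3: a=-2, c=M3/2=-9/4, d=(M4−M3)/(6·1)=3/4, b=Δ3−h3·(2M3+M4)/6=-1/2
t_q=1/4 → seg 0, τ=1/4; S=5+-13/2·τ+0·τ²+1/2·τ³=433/128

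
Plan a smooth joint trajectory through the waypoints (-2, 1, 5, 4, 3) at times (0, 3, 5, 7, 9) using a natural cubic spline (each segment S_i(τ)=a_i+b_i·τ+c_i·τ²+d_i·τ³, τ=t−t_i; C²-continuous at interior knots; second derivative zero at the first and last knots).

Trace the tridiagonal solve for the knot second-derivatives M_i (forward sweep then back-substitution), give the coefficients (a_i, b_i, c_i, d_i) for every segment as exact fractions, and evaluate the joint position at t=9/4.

  seg 0: a=-2 b=67/142 c=0 d=25/426
  seg 1: a=1 b=146/71 c=75/142 d=-79/284
  seg 2: a=5 b=59/71 c=-81/71 d=135/568
  seg 3: a=4 b=-125/142 c=81/284 d=-27/568
S(9/4) = -2453/9088

Δ: Δ0=1, Δ1=2, Δ2=-1/2, Δ3=-1/2
row 1: diag=10, rhs=6; c'=1/5, d'=3/5
row 2: denom=8−2·1/5=38/5; d'=(-15−2·3/5)/(38/5)=-81/38
row 3: denom=8−2·5/19=142/19; d'=(0−2·-81/38)/(142/19)=81/142
back: M3=81/142
back: M2=-81/38−5/19·81/142=-162/71
back: M1=3/5−1/5·-162/71=75/71
M: M0=0, M1=75/71, M2=-162/71, M3=81/142, M4=0
seg 0: a=-2, c=M0/2=0, d=(M1−M0)/(6·3)=25/426, b=Δ0−h0·(2M0+M1)/6=67/142
seg 1: a=1, c=M1/2=75/142, d=(M2−M1)/(6·2)=-79/284, b=Δ1−h1·(2M1+M2)/6=146/71
seg 2: a=5, c=M2/2=-81/71, d=(M3−M2)/(6·2)=135/568, b=Δ2−h2·(2M2+M3)/6=59/71
seg 3: a=4, c=M3/2=81/284, d=(M4−M3)/(6·2)=-27/568, b=Δ3−h3·(2M3+M4)/6=-125/142
t_q=9/4 → seg 0, τ=9/4; S=-2+67/142·τ+0·τ²+25/426·τ³=-2453/9088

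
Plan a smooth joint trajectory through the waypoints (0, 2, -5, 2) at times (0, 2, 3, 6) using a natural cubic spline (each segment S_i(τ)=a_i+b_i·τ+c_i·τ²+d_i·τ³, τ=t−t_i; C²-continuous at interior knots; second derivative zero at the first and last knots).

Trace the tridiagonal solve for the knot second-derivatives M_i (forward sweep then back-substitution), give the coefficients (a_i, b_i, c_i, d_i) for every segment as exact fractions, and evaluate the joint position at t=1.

Δ: Δ0=1, Δ1=-7, Δ2=7/3
row 1: diag=6, rhs=-48; c'=1/6, d'=-8
row 2: denom=8−1·1/6=47/6; d'=(56−1·-8)/(47/6)=384/47
back: M2=384/47
back: M1=-8−1/6·384/47=-440/47
M: M0=0, M1=-440/47, M2=384/47, M3=0
seg 0: a=0, c=M0/2=0, d=(M1−M0)/(6·2)=-110/141, b=Δ0−h0·(2M0+M1)/6=581/141
seg 1: a=2, c=M1/2=-220/47, d=(M2−M1)/(6·1)=412/141, b=Δ1−h1·(2M1+M2)/6=-739/141
seg 2: a=-5, c=M2/2=192/47, d=(M3−M2)/(6·3)=-64/141, b=Δ2−h2·(2M2+M3)/6=-823/141
t_q=1 → seg 0, τ=1; S=0+581/141·τ+0·τ²+-110/141·τ³=157/47

  seg 0: a=0 b=581/141 c=0 d=-110/141
  seg 1: a=2 b=-739/141 c=-220/47 d=412/141
  seg 2: a=-5 b=-823/141 c=192/47 d=-64/141
S(1) = 157/47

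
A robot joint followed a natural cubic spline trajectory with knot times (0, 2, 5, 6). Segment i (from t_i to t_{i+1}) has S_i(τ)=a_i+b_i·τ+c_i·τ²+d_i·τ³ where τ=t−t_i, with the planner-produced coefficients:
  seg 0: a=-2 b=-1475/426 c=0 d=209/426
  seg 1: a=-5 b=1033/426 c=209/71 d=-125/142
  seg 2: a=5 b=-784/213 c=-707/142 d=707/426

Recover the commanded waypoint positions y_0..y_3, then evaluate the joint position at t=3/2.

y_0=-2 y_1=-5 y_2=5 y_3=-2
S(3/2) = -6291/1136

y_0 = S_0(0) = a_0 = -2
y_1 = S_1(0) = a_1 = -5
y_2 = S_2(0) = a_2 = 5
y_3 = S_2(1) = -2
t_q=3/2 is in segment 0 (τ=3/2); S_0(τ)=-6291/1136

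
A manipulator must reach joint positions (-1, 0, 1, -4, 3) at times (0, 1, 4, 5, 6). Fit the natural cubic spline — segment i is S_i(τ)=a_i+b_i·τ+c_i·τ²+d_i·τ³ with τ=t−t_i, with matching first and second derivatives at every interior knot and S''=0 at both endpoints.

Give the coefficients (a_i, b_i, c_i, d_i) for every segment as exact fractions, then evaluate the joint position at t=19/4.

Δ: Δ0=1, Δ1=1/3, Δ2=-5, Δ3=7
row 1: diag=8, rhs=-4; c'=3/8, d'=-1/2
row 2: denom=8−3·3/8=55/8; d'=(-32−3·-1/2)/(55/8)=-244/55
row 3: denom=4−1·8/55=212/55; d'=(72−1·-244/55)/(212/55)=1051/53
back: M3=1051/53
back: M2=-244/55−8/55·1051/53=-388/53
back: M1=-1/2−3/8·-388/53=119/53
M: M0=0, M1=119/53, M2=-388/53, M3=1051/53, M4=0
seg 0: a=-1, c=M0/2=0, d=(M1−M0)/(6·1)=119/318, b=Δ0−h0·(2M0+M1)/6=199/318
seg 1: a=0, c=M1/2=119/106, d=(M2−M1)/(6·3)=-169/318, b=Δ1−h1·(2M1+M2)/6=278/159
seg 2: a=1, c=M2/2=-194/53, d=(M3−M2)/(6·1)=1439/318, b=Δ2−h2·(2M2+M3)/6=-1865/318
seg 3: a=-4, c=M3/2=1051/106, d=(M4−M3)/(6·1)=-1051/318, b=Δ3−h3·(2M3+M4)/6=62/159
t_q=19/4 → seg 2, τ=3/4; S=1+-1865/318·τ+-194/53·τ²+1439/318·τ³=-24073/6784

  seg 0: a=-1 b=199/318 c=0 d=119/318
  seg 1: a=0 b=278/159 c=119/106 d=-169/318
  seg 2: a=1 b=-1865/318 c=-194/53 d=1439/318
  seg 3: a=-4 b=62/159 c=1051/106 d=-1051/318
S(19/4) = -24073/6784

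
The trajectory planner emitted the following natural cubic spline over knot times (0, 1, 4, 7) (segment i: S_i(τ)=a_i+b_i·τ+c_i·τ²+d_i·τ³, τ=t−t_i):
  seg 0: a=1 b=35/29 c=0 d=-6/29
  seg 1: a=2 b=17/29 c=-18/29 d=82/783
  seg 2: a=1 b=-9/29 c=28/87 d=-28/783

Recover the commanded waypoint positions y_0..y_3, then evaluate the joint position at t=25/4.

y_0=1 y_1=2 y_2=1 y_3=2
S(25/4) = 707/464

y_0 = S_0(0) = a_0 = 1
y_1 = S_1(0) = a_1 = 2
y_2 = S_2(0) = a_2 = 1
y_3 = S_2(3) = 2
t_q=25/4 is in segment 2 (τ=9/4); S_2(τ)=707/464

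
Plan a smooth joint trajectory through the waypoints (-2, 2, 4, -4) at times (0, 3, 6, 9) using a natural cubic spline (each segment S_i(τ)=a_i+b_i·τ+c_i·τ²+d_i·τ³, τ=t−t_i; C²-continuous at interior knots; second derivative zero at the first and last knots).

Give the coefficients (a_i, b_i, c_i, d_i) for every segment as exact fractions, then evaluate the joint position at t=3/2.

Δ: Δ0=4/3, Δ1=2/3, Δ2=-8/3
row 1: diag=12, rhs=-4; c'=1/4, d'=-1/3
row 2: denom=12−3·1/4=45/4; d'=(-20−3·-1/3)/(45/4)=-76/45
back: M2=-76/45
back: M1=-1/3−1/4·-76/45=4/45
M: M0=0, M1=4/45, M2=-76/45, M3=0
seg 0: a=-2, c=M0/2=0, d=(M1−M0)/(6·3)=2/405, b=Δ0−h0·(2M0+M1)/6=58/45
seg 1: a=2, c=M1/2=2/45, d=(M2−M1)/(6·3)=-8/81, b=Δ1−h1·(2M1+M2)/6=64/45
seg 2: a=4, c=M2/2=-38/45, d=(M3−M2)/(6·3)=38/405, b=Δ2−h2·(2M2+M3)/6=-44/45
t_q=3/2 → seg 0, τ=3/2; S=-2+58/45·τ+0·τ²+2/405·τ³=-1/20

  seg 0: a=-2 b=58/45 c=0 d=2/405
  seg 1: a=2 b=64/45 c=2/45 d=-8/81
  seg 2: a=4 b=-44/45 c=-38/45 d=38/405
S(3/2) = -1/20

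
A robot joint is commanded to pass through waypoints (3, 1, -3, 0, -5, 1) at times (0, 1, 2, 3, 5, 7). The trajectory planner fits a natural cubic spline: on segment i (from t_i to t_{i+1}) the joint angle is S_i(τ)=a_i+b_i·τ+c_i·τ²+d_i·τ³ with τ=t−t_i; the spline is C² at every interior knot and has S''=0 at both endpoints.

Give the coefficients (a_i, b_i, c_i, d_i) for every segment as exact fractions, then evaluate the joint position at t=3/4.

  seg 0: a=3 b=-557/628 c=0 d=-699/628
  seg 1: a=1 b=-1327/314 c=-2097/628 d=2239/628
  seg 2: a=-3 b=-131/628 c=1155/157 d=-2605/628
  seg 3: a=0 b=647/314 c=-3195/628 d=1763/1256
  seg 4: a=-5 b=-227/157 c=1047/314 d=-349/628
S(3/4) = 74967/40192

Δ: Δ0=-2, Δ1=-4, Δ2=3, Δ3=-5/2, Δ4=3
row 1: diag=4, rhs=-12; c'=1/4, d'=-3
row 2: denom=4−1·1/4=15/4; d'=(42−1·-3)/(15/4)=12
row 3: denom=6−1·4/15=86/15; d'=(-33−1·12)/(86/15)=-675/86
row 4: denom=8−2·15/43=314/43; d'=(33−2·-675/86)/(314/43)=1047/157
back: M4=1047/157
back: M3=-675/86−15/43·1047/157=-3195/314
back: M2=12−4/15·-3195/314=2310/157
back: M1=-3−1/4·2310/157=-2097/314
M: M0=0, M1=-2097/314, M2=2310/157, M3=-3195/314, M4=1047/157, M5=0
seg 0: a=3, c=M0/2=0, d=(M1−M0)/(6·1)=-699/628, b=Δ0−h0·(2M0+M1)/6=-557/628
seg 1: a=1, c=M1/2=-2097/628, d=(M2−M1)/(6·1)=2239/628, b=Δ1−h1·(2M1+M2)/6=-1327/314
seg 2: a=-3, c=M2/2=1155/157, d=(M3−M2)/(6·1)=-2605/628, b=Δ2−h2·(2M2+M3)/6=-131/628
seg 3: a=0, c=M3/2=-3195/628, d=(M4−M3)/(6·2)=1763/1256, b=Δ3−h3·(2M3+M4)/6=647/314
seg 4: a=-5, c=M4/2=1047/314, d=(M5−M4)/(6·2)=-349/628, b=Δ4−h4·(2M4+M5)/6=-227/157
t_q=3/4 → seg 0, τ=3/4; S=3+-557/628·τ+0·τ²+-699/628·τ³=74967/40192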